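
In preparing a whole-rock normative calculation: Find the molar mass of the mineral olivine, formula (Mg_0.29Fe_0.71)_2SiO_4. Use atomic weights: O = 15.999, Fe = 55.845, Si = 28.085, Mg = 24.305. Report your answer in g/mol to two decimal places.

185.48 g/mol

M = 0.58×24.305 + 1.42×55.845 + 1×28.085 + 4×15.999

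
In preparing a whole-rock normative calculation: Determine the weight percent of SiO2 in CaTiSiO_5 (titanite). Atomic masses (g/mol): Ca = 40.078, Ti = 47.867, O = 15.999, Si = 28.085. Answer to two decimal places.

30.65 wt%

Formula mass = 196.025 g/mol.
1 Si → 1.0000 mol SiO2 per formula unit; M(SiO2) = 60.083, so SiO2 mass = 60.083 g.
60.083/196.025 × 100 = 30.65 wt%.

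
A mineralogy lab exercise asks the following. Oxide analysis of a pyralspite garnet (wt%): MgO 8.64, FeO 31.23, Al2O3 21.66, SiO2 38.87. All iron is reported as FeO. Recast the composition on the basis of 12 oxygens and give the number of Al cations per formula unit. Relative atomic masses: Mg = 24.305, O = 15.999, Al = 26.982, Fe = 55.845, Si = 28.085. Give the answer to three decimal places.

8.64 wt% MgO ÷ 40.304 g/mol = 0.21437 mol, giving 0.21437 Mg and 0.21437 O.
31.23 wt% FeO ÷ 71.844 g/mol = 0.43469 mol, giving 0.43469 Fe and 0.43469 O.
21.66 wt% Al2O3 ÷ 101.961 g/mol = 0.21243 mol, giving 0.42486 Al and 0.63729 O.
38.87 wt% SiO2 ÷ 60.083 g/mol = 0.64694 mol, giving 0.64694 Si and 1.29388 O.
Oxygen sums to 2.58023; scaling by 12/2.58023 = 4.65075 puts the formula on 12 O.
Al: 0.42486 × 4.65075 = 1.976 atoms per formula unit.

1.976 Al apfu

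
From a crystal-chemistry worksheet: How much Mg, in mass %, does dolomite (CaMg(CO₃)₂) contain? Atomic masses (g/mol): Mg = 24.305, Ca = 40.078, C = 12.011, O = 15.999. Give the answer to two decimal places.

Molar mass of CaMg(CO₃)₂: 1×40.078 + 1×24.305 + 2×12.011 + 6×15.999 = 184.399 g/mol.
Mass of Mg per formula unit: 1 × 24.305 = 24.305 g.
Weight fraction Mg = 24.305 / 184.399 = 0.1318.

13.18 mass %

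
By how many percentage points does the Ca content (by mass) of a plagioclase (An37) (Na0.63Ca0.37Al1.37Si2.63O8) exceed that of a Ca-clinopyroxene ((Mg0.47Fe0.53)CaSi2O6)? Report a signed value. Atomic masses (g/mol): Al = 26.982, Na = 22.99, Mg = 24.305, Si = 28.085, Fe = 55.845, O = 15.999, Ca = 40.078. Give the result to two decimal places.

M(Na0.63Ca0.37Al1.37Si2.63O8) = 268.133 g/mol, so wt% Ca = 14.829/268.133 × 100 = 5.53%.
M((Mg0.47Fe0.53)CaSi2O6) = 233.263 g/mol, so wt% Ca = 40.078/233.263 × 100 = 17.18%.
5.53 − 17.18 = -11.65 pp.

-11.65 percentage points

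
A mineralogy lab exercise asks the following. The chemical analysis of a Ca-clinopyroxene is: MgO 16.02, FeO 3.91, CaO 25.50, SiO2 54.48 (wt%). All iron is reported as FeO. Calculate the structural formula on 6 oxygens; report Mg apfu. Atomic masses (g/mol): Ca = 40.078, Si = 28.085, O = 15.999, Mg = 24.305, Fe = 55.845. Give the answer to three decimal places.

0.877 Mg apfu

16.02 wt% MgO ÷ 40.304 g/mol = 0.39748 mol, giving 0.39748 Mg and 0.39748 O.
3.91 wt% FeO ÷ 71.844 g/mol = 0.05442 mol, giving 0.05442 Fe and 0.05442 O.
25.50 wt% CaO ÷ 56.077 g/mol = 0.45473 mol, giving 0.45473 Ca and 0.45473 O.
54.48 wt% SiO2 ÷ 60.083 g/mol = 0.90675 mol, giving 0.90675 Si and 1.81350 O.
Oxygen sums to 2.72013; scaling by 6/2.72013 = 2.20578 puts the formula on 6 O.
Mg: 0.39748 × 2.20578 = 0.877 atoms per formula unit.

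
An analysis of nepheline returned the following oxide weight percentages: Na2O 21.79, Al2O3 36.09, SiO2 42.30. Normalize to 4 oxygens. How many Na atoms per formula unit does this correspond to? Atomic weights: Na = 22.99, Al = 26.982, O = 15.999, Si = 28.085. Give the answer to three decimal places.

0.997 Na apfu

21.79 wt% Na2O ÷ 61.979 g/mol = 0.35157 mol, giving 0.70314 Na and 0.35157 O.
36.09 wt% Al2O3 ÷ 101.961 g/mol = 0.35396 mol, giving 0.70792 Al and 1.06188 O.
42.30 wt% SiO2 ÷ 60.083 g/mol = 0.70403 mol, giving 0.70403 Si and 1.40806 O.
Oxygen sums to 2.82151; scaling by 4/2.82151 = 1.41768 puts the formula on 4 O.
Na: 0.70314 × 1.41768 = 0.997 atoms per formula unit.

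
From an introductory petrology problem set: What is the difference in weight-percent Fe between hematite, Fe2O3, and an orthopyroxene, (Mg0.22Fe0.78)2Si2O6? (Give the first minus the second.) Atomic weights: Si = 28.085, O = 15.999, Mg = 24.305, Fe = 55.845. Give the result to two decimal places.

Fe in Fe2O3: molar mass 159.687 g/mol; 2×55.845 = 111.690 g → 69.94 wt%.
Fe in (Mg0.22Fe0.78)2Si2O6: molar mass 249.976 g/mol; 1.56×55.845 = 87.118 g → 34.85 wt%.
Difference = 69.94 − 34.85 = 35.09 percentage points.

35.09 percentage points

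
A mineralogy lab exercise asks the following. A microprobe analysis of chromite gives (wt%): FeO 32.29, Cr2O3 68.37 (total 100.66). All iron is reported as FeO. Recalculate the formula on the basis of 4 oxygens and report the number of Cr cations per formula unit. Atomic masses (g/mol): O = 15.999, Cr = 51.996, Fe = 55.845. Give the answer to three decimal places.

2.000 Cr apfu

FeO: 32.29/71.844 = 0.44945 mol → 0.44945 mol Fe, 0.44945 mol O.
Cr2O3: 68.37/151.989 = 0.44984 mol → 0.89968 mol Cr, 1.34952 mol O.
Total oxygen = 1.79897 mol. Normalization factor = 4/1.79897 = 2.22349.
Cr per 4 O = 0.89968 × 2.22349 = 2.000.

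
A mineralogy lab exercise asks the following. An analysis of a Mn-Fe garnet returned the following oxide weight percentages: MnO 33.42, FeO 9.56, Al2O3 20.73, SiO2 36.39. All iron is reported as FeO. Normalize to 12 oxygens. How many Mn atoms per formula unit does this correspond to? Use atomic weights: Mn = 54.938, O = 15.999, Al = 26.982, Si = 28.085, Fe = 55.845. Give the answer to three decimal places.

33.42 wt% MnO ÷ 70.937 g/mol = 0.47112 mol, giving 0.47112 Mn and 0.47112 O.
9.56 wt% FeO ÷ 71.844 g/mol = 0.13307 mol, giving 0.13307 Fe and 0.13307 O.
20.73 wt% Al2O3 ÷ 101.961 g/mol = 0.20331 mol, giving 0.40662 Al and 0.60993 O.
36.39 wt% SiO2 ÷ 60.083 g/mol = 0.60566 mol, giving 0.60566 Si and 1.21132 O.
Oxygen sums to 2.42544; scaling by 12/2.42544 = 4.94756 puts the formula on 12 O.
Mn: 0.47112 × 4.94756 = 2.331 atoms per formula unit.

2.331 Mn apfu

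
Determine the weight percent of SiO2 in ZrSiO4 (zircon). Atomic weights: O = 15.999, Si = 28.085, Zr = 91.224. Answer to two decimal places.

M(ZrSiO4) = 183.305 g/mol; M(SiO2) = 60.083 g/mol.
Moles SiO2 per formula unit = 1 Si ÷ 1 = 1.0000.
SiO2 fraction = (1.0000 × 60.083) / 183.305 = 60.083/183.305 = 0.3278.

32.78 wt%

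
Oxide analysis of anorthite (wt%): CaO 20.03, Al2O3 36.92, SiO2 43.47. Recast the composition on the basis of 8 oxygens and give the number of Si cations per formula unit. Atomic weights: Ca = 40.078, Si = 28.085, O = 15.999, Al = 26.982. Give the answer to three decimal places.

CaO: 20.03/56.077 = 0.35719 mol → 0.35719 mol Ca, 0.35719 mol O.
Al2O3: 36.92/101.961 = 0.36210 mol → 0.72420 mol Al, 1.08630 mol O.
SiO2: 43.47/60.083 = 0.72350 mol → 0.72350 mol Si, 1.44700 mol O.
Total oxygen = 2.89049 mol. Normalization factor = 8/2.89049 = 2.76770.
Si per 8 O = 0.72350 × 2.76770 = 2.002.

2.002 Si apfu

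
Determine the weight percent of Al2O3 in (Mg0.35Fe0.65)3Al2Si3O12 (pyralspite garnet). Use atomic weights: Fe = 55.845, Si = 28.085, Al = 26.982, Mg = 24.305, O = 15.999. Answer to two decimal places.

21.94 wt%

Molar mass of (Mg0.35Fe0.65)3Al2Si3O12 = 1.05×24.305 + 1.95×55.845 + 2×26.982 + 3×28.085 + 12×15.999 = 464.625 g/mol.
Each formula unit contains 2 Al, equivalent to 2/2 = 1.0000 mol Al2O3.
M(Al2O3) = 2×26.982 + 3×15.999 = 101.961 g/mol.
Mass of Al2O3 per formula unit = 1.0000 × 101.961 = 101.961 g.
Al2O3 wt% = 101.961 / 464.625 × 100 = 21.94%.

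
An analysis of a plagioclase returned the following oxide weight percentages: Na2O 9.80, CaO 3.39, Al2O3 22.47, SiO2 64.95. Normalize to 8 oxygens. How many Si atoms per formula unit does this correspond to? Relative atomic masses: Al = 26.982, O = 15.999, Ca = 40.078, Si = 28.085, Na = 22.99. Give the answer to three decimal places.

2.843 Si apfu

9.80 wt% Na2O ÷ 61.979 g/mol = 0.15812 mol, giving 0.31624 Na and 0.15812 O.
3.39 wt% CaO ÷ 56.077 g/mol = 0.06045 mol, giving 0.06045 Ca and 0.06045 O.
22.47 wt% Al2O3 ÷ 101.961 g/mol = 0.22038 mol, giving 0.44076 Al and 0.66114 O.
64.95 wt% SiO2 ÷ 60.083 g/mol = 1.08100 mol, giving 1.08100 Si and 2.16200 O.
Oxygen sums to 3.04171; scaling by 8/3.04171 = 2.63010 puts the formula on 8 O.
Si: 1.08100 × 2.63010 = 2.843 atoms per formula unit.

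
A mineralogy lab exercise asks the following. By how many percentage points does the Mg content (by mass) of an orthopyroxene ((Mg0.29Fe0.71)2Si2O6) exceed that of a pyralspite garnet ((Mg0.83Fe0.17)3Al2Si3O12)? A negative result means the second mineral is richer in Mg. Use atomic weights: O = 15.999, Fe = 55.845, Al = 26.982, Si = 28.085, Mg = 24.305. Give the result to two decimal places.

Mg in (Mg0.29Fe0.71)2Si2O6: molar mass 245.561 g/mol; 0.58×24.305 = 14.097 g → 5.74 wt%.
Mg in (Mg0.83Fe0.17)3Al2Si3O12: molar mass 419.207 g/mol; 2.49×24.305 = 60.519 g → 14.44 wt%.
Difference = 5.74 − 14.44 = -8.70 percentage points.

-8.70 percentage points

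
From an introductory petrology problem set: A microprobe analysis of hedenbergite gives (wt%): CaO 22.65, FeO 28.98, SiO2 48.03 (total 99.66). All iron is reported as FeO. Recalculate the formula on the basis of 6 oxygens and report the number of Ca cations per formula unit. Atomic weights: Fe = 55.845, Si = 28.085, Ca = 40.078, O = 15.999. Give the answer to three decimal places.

1.007 Ca apfu

22.65 wt% CaO ÷ 56.077 g/mol = 0.40391 mol, giving 0.40391 Ca and 0.40391 O.
28.98 wt% FeO ÷ 71.844 g/mol = 0.40337 mol, giving 0.40337 Fe and 0.40337 O.
48.03 wt% SiO2 ÷ 60.083 g/mol = 0.79939 mol, giving 0.79939 Si and 1.59878 O.
Oxygen sums to 2.40606; scaling by 6/2.40606 = 2.49370 puts the formula on 6 O.
Ca: 0.40391 × 2.49370 = 1.007 atoms per formula unit.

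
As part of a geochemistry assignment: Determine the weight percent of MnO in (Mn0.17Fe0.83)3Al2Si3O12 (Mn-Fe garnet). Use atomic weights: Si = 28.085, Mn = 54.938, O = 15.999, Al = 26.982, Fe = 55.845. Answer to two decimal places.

Molar mass of (Mn0.17Fe0.83)3Al2Si3O12 = 0.51·54.938 + 2.49·55.845 + 2·26.982 + 3·28.085 + 12·15.999 = 497.279 g/mol.
Each formula unit contains 0.51 Mn, equivalent to 0.51/1 = 0.5100 mol MnO.
M(MnO) = 1×54.938 + 1×15.999 = 70.937 g/mol.
Mass of MnO per formula unit = 0.5100 × 70.937 = 36.178 g.
MnO wt% = 36.178 / 497.279 × 100 = 7.28%.

7.28 wt%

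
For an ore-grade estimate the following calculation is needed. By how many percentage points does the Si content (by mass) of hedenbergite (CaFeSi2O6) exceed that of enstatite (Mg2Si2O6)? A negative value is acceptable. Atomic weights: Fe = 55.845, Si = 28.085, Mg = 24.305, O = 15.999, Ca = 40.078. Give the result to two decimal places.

M(CaFeSi2O6) = 248.087 g/mol, so wt% Si = 56.170/248.087 × 100 = 22.64%.
M(Mg2Si2O6) = 200.774 g/mol, so wt% Si = 56.170/200.774 × 100 = 27.98%.
22.64 − 27.98 = -5.34 pp.

-5.34 percentage points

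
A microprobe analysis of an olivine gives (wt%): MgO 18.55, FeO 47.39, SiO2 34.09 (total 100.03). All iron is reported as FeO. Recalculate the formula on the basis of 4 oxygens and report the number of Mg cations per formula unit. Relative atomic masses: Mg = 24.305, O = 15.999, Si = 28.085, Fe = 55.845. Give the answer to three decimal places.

0.817 Mg apfu

18.55 wt% MgO ÷ 40.304 g/mol = 0.46025 mol, giving 0.46025 Mg and 0.46025 O.
47.39 wt% FeO ÷ 71.844 g/mol = 0.65962 mol, giving 0.65962 Fe and 0.65962 O.
34.09 wt% SiO2 ÷ 60.083 g/mol = 0.56738 mol, giving 0.56738 Si and 1.13476 O.
Oxygen sums to 2.25463; scaling by 4/2.25463 = 1.77413 puts the formula on 4 O.
Mg: 0.46025 × 1.77413 = 0.817 atoms per formula unit.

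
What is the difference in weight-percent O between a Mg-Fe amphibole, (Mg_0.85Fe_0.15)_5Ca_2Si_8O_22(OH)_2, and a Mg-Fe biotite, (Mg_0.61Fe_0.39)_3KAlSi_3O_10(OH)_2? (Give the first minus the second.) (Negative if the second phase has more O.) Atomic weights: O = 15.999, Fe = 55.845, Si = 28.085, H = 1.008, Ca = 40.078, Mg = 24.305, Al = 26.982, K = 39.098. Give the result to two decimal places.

3.66 percentage points

M((Mg_0.85Fe_0.15)_5Ca_2Si_8O_22(OH)_2) = 836.008 g/mol, so wt% O = 383.976/836.008 × 100 = 45.93%.
M((Mg_0.61Fe_0.39)_3KAlSi_3O_10(OH)_2) = 454.156 g/mol, so wt% O = 191.988/454.156 × 100 = 42.27%.
45.93 − 42.27 = 3.66 pp.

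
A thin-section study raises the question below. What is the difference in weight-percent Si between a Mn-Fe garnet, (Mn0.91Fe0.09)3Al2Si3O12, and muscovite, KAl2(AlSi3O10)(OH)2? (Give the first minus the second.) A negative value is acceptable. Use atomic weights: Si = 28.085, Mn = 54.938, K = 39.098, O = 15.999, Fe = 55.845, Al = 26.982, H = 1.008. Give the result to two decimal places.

First mineral: 84.255 g Si in 495.266 g formula = 17.01 wt% Si.
Second mineral: 84.255 g Si in 398.303 g formula = 21.15 wt% Si.
17.01% − 21.15% gives a difference of -4.14 percentage points.

-4.14 percentage points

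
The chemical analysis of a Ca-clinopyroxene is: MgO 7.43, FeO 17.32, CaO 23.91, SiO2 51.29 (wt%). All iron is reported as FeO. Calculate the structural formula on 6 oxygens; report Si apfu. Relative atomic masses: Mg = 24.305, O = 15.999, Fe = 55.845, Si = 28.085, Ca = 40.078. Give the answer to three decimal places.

2.001 Si apfu

MgO: 7.43/40.304 = 0.18435 mol → 0.18435 mol Mg, 0.18435 mol O.
FeO: 17.32/71.844 = 0.24108 mol → 0.24108 mol Fe, 0.24108 mol O.
CaO: 23.91/56.077 = 0.42638 mol → 0.42638 mol Ca, 0.42638 mol O.
SiO2: 51.29/60.083 = 0.85365 mol → 0.85365 mol Si, 1.70730 mol O.
Total oxygen = 2.55911 mol. Normalization factor = 6/2.55911 = 2.34457.
Si per 6 O = 0.85365 × 2.34457 = 2.001.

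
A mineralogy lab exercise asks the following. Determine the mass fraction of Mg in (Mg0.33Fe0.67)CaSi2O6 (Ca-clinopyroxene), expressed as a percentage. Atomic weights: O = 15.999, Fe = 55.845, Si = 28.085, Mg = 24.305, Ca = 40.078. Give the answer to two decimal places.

3.37 weight percent

Molar mass of (Mg0.33Fe0.67)CaSi2O6: 0.33*24.305 + 0.67*55.845 + 1*40.078 + 2*28.085 + 6*15.999 = 237.679 g/mol.
Mass of Mg per formula unit: 0.33 × 24.305 = 8.021 g.
Weight fraction Mg = 8.021 / 237.679 = 0.0337.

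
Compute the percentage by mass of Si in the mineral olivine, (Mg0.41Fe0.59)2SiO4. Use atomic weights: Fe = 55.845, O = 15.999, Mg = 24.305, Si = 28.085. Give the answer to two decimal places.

M((Mg0.41Fe0.59)2SiO4) = 177.908 g/mol.
Si contributes 1 × 28.085 = 28.085 g per mole.
28.085/177.908 = 0.1579 → 15.79%.

15.79 wt%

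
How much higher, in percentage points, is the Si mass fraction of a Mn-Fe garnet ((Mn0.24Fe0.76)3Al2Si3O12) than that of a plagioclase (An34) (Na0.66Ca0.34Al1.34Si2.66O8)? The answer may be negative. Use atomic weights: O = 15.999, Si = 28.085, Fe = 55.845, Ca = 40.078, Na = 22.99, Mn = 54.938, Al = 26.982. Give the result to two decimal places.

First mineral: 84.255 g Si in 497.089 g formula = 16.95 wt% Si.
Second mineral: 74.706 g Si in 267.654 g formula = 27.91 wt% Si.
16.95% − 27.91% gives a difference of -10.96 percentage points.

-10.96 percentage points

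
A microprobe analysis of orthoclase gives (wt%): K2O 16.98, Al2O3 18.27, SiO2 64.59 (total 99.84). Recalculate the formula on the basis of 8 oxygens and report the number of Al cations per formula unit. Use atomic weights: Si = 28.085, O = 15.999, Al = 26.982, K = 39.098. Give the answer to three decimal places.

16.98 wt% K2O ÷ 94.195 g/mol = 0.18026 mol, giving 0.36052 K and 0.18026 O.
18.27 wt% Al2O3 ÷ 101.961 g/mol = 0.17919 mol, giving 0.35838 Al and 0.53757 O.
64.59 wt% SiO2 ÷ 60.083 g/mol = 1.07501 mol, giving 1.07501 Si and 2.15002 O.
Oxygen sums to 2.86785; scaling by 8/2.86785 = 2.78955 puts the formula on 8 O.
Al: 0.35838 × 2.78955 = 1.000 atoms per formula unit.

1.000 Al apfu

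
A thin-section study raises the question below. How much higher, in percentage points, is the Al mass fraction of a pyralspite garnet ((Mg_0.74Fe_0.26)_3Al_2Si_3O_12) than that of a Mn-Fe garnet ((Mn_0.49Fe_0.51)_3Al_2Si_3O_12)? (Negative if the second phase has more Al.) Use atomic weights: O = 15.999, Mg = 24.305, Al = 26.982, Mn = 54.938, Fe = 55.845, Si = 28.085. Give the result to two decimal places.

M((Mg_0.74Fe_0.26)_3Al_2Si_3O_12) = 427.723 g/mol, so wt% Al = 53.964/427.723 × 100 = 12.62%.
M((Mn_0.49Fe_0.51)_3Al_2Si_3O_12) = 496.409 g/mol, so wt% Al = 53.964/496.409 × 100 = 10.87%.
12.62 − 10.87 = 1.75 pp.

1.75 percentage points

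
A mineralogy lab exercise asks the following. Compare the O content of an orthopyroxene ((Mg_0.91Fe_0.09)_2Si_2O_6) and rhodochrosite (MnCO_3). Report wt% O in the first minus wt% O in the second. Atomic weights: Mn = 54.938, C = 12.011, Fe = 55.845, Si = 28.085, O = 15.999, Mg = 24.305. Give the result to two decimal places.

4.74 percentage points

O in (Mg_0.91Fe_0.09)_2Si_2O_6: molar mass 206.451 g/mol; 6×15.999 = 95.994 g → 46.50 wt%.
O in MnCO_3: molar mass 114.946 g/mol; 3×15.999 = 47.997 g → 41.76 wt%.
Difference = 46.50 − 41.76 = 4.74 percentage points.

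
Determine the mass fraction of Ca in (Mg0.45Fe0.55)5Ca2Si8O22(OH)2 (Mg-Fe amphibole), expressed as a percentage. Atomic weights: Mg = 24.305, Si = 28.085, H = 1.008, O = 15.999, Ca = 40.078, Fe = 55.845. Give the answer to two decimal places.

8.92 weight percent

Formula mass = 2.25·24.305 + 2.75·55.845 + 2·40.078 + 8·28.085 + 24·15.999 + 2·1.008 = 899.088 g/mol, of which 80.156 g is Ca.
So Ca makes up 80.156/899.088 = 0.0892 of the mass, i.e. 8.92%.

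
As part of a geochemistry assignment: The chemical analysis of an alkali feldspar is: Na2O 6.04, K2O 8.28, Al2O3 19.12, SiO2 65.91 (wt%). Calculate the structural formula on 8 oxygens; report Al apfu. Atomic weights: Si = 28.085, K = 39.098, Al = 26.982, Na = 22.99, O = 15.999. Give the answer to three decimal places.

1.020 Al apfu

Na2O (M=61.979): mol = 0.09745; Na = 0.19490, O = 0.09745.
K2O (M=94.195): mol = 0.08790; K = 0.17580, O = 0.08790.
Al2O3 (M=101.961): mol = 0.18752; Al = 0.37504, O = 0.56256.
SiO2 (M=60.083): mol = 1.09698; Si = 1.09698, O = 2.19396.
ΣO = 2.94187; factor = 8/ΣO = 2.71936.
Al apfu = 0.37504 × 2.71936 = 1.020.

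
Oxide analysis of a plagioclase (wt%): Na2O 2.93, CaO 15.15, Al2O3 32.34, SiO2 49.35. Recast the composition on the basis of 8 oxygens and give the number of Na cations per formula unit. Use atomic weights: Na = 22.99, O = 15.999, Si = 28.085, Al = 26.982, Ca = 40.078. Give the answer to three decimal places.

0.260 Na apfu

Na2O: 2.93/61.979 = 0.04727 mol → 0.09454 mol Na, 0.04727 mol O.
CaO: 15.15/56.077 = 0.27016 mol → 0.27016 mol Ca, 0.27016 mol O.
Al2O3: 32.34/101.961 = 0.31718 mol → 0.63436 mol Al, 0.95154 mol O.
SiO2: 49.35/60.083 = 0.82136 mol → 0.82136 mol Si, 1.64272 mol O.
Total oxygen = 2.91169 mol. Normalization factor = 8/2.91169 = 2.74755.
Na per 8 O = 0.09454 × 2.74755 = 0.260.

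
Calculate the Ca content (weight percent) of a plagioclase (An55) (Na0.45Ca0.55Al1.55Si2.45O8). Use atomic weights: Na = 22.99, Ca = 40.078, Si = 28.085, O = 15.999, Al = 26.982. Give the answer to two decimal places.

8.13 weight percent

Formula mass = 0.45*22.99 + 0.55*40.078 + 1.55*26.982 + 2.45*28.085 + 8*15.999 = 271.011 g/mol, of which 22.043 g is Ca.
So Ca makes up 22.043/271.011 = 0.0813 of the mass, i.e. 8.13%.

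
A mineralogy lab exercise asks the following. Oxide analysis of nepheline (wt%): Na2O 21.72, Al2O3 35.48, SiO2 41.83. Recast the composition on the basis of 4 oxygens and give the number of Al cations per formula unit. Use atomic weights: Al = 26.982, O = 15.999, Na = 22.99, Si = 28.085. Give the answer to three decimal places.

0.999 Al apfu

Na2O (M=61.979): mol = 0.35044; Na = 0.70088, O = 0.35044.
Al2O3 (M=101.961): mol = 0.34798; Al = 0.69596, O = 1.04394.
SiO2 (M=60.083): mol = 0.69620; Si = 0.69620, O = 1.39240.
ΣO = 2.78678; factor = 4/ΣO = 1.43535.
Al apfu = 0.69596 × 1.43535 = 0.999.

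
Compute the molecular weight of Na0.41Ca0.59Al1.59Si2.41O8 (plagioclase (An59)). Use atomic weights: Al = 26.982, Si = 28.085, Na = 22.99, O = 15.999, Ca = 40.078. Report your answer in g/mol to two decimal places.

M = 0.41·22.99 + 0.59·40.078 + 1.59·26.982 + 2.41·28.085 + 8·15.999

271.65 g/mol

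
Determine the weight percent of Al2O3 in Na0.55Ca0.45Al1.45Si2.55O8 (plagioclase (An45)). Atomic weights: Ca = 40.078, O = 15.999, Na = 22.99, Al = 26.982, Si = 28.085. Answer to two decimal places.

Molar mass of Na0.55Ca0.45Al1.45Si2.55O8 = 0.55*22.99 + 0.45*40.078 + 1.45*26.982 + 2.55*28.085 + 8*15.999 = 269.412 g/mol.
Each formula unit contains 1.45 Al, equivalent to 1.45/2 = 0.7250 mol Al2O3.
M(Al2O3) = 2×26.982 + 3×15.999 = 101.961 g/mol.
Mass of Al2O3 per formula unit = 0.7250 × 101.961 = 73.922 g.
Al2O3 wt% = 73.922 / 269.412 × 100 = 27.44%.

27.44 wt%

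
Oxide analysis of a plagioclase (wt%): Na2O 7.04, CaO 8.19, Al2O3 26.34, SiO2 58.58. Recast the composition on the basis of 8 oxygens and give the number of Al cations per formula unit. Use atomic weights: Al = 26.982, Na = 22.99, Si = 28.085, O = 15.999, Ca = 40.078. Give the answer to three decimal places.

7.04 wt% Na2O ÷ 61.979 g/mol = 0.11359 mol, giving 0.22718 Na and 0.11359 O.
8.19 wt% CaO ÷ 56.077 g/mol = 0.14605 mol, giving 0.14605 Ca and 0.14605 O.
26.34 wt% Al2O3 ÷ 101.961 g/mol = 0.25833 mol, giving 0.51666 Al and 0.77499 O.
58.58 wt% SiO2 ÷ 60.083 g/mol = 0.97498 mol, giving 0.97498 Si and 1.94996 O.
Oxygen sums to 2.98459; scaling by 8/2.98459 = 2.68044 puts the formula on 8 O.
Al: 0.51666 × 2.68044 = 1.385 atoms per formula unit.

1.385 Al apfu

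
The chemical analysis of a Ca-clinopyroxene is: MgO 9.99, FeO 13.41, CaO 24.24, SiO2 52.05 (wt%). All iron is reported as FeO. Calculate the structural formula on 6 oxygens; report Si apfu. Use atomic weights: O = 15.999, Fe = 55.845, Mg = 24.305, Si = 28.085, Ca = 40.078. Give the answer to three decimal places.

2.000 Si apfu

MgO: 9.99/40.304 = 0.24787 mol → 0.24787 mol Mg, 0.24787 mol O.
FeO: 13.41/71.844 = 0.18665 mol → 0.18665 mol Fe, 0.18665 mol O.
CaO: 24.24/56.077 = 0.43226 mol → 0.43226 mol Ca, 0.43226 mol O.
SiO2: 52.05/60.083 = 0.86630 mol → 0.86630 mol Si, 1.73260 mol O.
Total oxygen = 2.59938 mol. Normalization factor = 6/2.59938 = 2.30824.
Si per 6 O = 0.86630 × 2.30824 = 2.000.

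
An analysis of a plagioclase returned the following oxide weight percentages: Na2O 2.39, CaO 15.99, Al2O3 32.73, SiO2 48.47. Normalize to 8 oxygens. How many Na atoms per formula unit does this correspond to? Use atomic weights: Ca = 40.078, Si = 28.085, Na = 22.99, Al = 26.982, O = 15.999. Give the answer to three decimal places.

0.213 Na apfu

2.39 wt% Na2O ÷ 61.979 g/mol = 0.03856 mol, giving 0.07712 Na and 0.03856 O.
15.99 wt% CaO ÷ 56.077 g/mol = 0.28514 mol, giving 0.28514 Ca and 0.28514 O.
32.73 wt% Al2O3 ÷ 101.961 g/mol = 0.32101 mol, giving 0.64202 Al and 0.96303 O.
48.47 wt% SiO2 ÷ 60.083 g/mol = 0.80672 mol, giving 0.80672 Si and 1.61344 O.
Oxygen sums to 2.90017; scaling by 8/2.90017 = 2.75846 puts the formula on 8 O.
Na: 0.07712 × 2.75846 = 0.213 atoms per formula unit.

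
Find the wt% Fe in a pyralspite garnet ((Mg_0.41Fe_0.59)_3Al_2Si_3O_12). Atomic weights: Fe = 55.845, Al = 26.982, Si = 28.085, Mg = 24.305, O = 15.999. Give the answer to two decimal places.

21.54 wt%

Molar mass of (Mg_0.41Fe_0.59)_3Al_2Si_3O_12: 1.23*24.305 + 1.77*55.845 + 2*26.982 + 3*28.085 + 12*15.999 = 458.948 g/mol.
Mass of Fe per formula unit: 1.77 × 55.845 = 98.846 g.
Weight fraction Fe = 98.846 / 458.948 = 0.2154.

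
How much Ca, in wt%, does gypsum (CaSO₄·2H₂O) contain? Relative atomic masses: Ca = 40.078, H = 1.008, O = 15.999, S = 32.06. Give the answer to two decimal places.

Molar mass of CaSO₄·2H₂O: 1·40.078 + 1·32.06 + 6·15.999 + 4·1.008 = 172.164 g/mol.
Mass of Ca per formula unit: 1 × 40.078 = 40.078 g.
Weight fraction Ca = 40.078 / 172.164 = 0.2328.

23.28 wt%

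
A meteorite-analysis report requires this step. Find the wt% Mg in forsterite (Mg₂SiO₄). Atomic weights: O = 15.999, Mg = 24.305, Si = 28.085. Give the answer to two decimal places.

34.55 wt%

Molar mass of Mg₂SiO₄: 2·24.305 + 1·28.085 + 4·15.999 = 140.691 g/mol.
Mass of Mg per formula unit: 2 × 24.305 = 48.610 g.
Weight fraction Mg = 48.610 / 140.691 = 0.3455.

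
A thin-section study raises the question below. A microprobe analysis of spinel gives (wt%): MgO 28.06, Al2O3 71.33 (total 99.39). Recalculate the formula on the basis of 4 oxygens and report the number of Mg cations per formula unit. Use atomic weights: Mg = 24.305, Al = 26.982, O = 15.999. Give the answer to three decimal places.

MgO: 28.06/40.304 = 0.69621 mol → 0.69621 mol Mg, 0.69621 mol O.
Al2O3: 71.33/101.961 = 0.69958 mol → 1.39916 mol Al, 2.09874 mol O.
Total oxygen = 2.79495 mol. Normalization factor = 4/2.79495 = 1.43115.
Mg per 4 O = 0.69621 × 1.43115 = 0.996.

0.996 Mg apfu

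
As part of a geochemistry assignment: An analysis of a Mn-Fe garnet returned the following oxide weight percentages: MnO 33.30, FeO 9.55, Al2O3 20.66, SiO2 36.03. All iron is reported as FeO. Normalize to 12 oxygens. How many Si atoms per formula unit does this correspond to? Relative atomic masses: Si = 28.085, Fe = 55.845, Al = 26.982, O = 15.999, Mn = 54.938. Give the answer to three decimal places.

MnO: 33.30/70.937 = 0.46943 mol → 0.46943 mol Mn, 0.46943 mol O.
FeO: 9.55/71.844 = 0.13293 mol → 0.13293 mol Fe, 0.13293 mol O.
Al2O3: 20.66/101.961 = 0.20263 mol → 0.40526 mol Al, 0.60789 mol O.
SiO2: 36.03/60.083 = 0.59967 mol → 0.59967 mol Si, 1.19934 mol O.
Total oxygen = 2.40959 mol. Normalization factor = 12/2.40959 = 4.98010.
Si per 12 O = 0.59967 × 4.98010 = 2.986.

2.986 Si apfu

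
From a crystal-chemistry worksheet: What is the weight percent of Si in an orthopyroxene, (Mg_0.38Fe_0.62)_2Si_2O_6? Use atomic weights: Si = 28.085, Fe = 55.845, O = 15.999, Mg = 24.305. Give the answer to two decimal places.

M((Mg_0.38Fe_0.62)_2Si_2O_6) = 239.884 g/mol.
Si contributes 2 × 28.085 = 56.170 g per mole.
56.170/239.884 = 0.2342 → 23.42%.

23.42 wt%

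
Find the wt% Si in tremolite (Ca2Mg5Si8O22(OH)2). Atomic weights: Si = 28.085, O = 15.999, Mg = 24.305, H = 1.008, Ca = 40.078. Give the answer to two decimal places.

M(Ca2Mg5Si8O22(OH)2) = 812.353 g/mol.
Si contributes 8 × 28.085 = 224.680 g per mole.
224.680/812.353 = 0.2766 → 27.66%.

27.66 mass %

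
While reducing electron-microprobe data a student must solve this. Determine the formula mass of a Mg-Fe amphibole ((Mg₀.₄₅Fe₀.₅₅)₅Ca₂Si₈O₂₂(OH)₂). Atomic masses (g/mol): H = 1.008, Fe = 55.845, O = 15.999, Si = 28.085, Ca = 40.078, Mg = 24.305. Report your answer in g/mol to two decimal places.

899.09 g/mol

The formula mass is the sum 2.25(24.305) + 2.75(55.845) + 2(40.078) + 8(28.085) + 24(15.999) + 2(1.008).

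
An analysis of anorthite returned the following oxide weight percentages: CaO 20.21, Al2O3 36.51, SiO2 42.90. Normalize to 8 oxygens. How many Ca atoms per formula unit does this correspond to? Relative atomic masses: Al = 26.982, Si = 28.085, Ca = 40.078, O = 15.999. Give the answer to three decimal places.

CaO (M=56.077): mol = 0.36040; Ca = 0.36040, O = 0.36040.
Al2O3 (M=101.961): mol = 0.35808; Al = 0.71616, O = 1.07424.
SiO2 (M=60.083): mol = 0.71401; Si = 0.71401, O = 1.42802.
ΣO = 2.86266; factor = 8/ΣO = 2.79460.
Ca apfu = 0.36040 × 2.79460 = 1.007.

1.007 Ca apfu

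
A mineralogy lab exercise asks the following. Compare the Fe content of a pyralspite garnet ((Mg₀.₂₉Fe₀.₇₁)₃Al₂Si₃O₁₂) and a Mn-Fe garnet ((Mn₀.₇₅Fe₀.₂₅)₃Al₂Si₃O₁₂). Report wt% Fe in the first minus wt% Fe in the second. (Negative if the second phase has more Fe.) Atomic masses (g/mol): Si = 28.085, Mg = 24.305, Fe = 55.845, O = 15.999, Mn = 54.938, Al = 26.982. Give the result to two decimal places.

16.84 percentage points

M((Mg₀.₂₉Fe₀.₇₁)₃Al₂Si₃O₁₂) = 470.302 g/mol, so wt% Fe = 118.950/470.302 × 100 = 25.29%.
M((Mn₀.₇₅Fe₀.₂₅)₃Al₂Si₃O₁₂) = 495.701 g/mol, so wt% Fe = 41.884/495.701 × 100 = 8.45%.
25.29 − 8.45 = 16.84 pp.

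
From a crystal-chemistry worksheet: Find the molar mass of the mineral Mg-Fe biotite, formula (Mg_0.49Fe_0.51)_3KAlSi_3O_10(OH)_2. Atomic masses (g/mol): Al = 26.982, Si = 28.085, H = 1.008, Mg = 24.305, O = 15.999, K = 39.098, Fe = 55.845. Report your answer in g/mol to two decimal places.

465.51 g/mol

The formula mass is the sum 1.47(24.305) + 1.53(55.845) + 1(39.098) + 1(26.982) + 3(28.085) + 12(15.999) + 2(1.008).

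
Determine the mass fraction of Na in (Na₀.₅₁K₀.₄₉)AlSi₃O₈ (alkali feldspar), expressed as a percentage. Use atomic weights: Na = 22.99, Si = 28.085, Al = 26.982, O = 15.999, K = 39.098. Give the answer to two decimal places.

4.34 wt%

M((Na₀.₅₁K₀.₄₉)AlSi₃O₈) = 270.112 g/mol.
Na contributes 0.51 × 22.99 = 11.725 g per mole.
11.725/270.112 = 0.0434 → 4.34%.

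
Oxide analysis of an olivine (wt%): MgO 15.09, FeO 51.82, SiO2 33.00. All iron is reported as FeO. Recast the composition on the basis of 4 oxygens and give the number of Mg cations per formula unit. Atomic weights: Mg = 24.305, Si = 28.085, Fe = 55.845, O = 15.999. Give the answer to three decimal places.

0.683 Mg apfu

15.09 wt% MgO ÷ 40.304 g/mol = 0.37440 mol, giving 0.37440 Mg and 0.37440 O.
51.82 wt% FeO ÷ 71.844 g/mol = 0.72129 mol, giving 0.72129 Fe and 0.72129 O.
33.00 wt% SiO2 ÷ 60.083 g/mol = 0.54924 mol, giving 0.54924 Si and 1.09848 O.
Oxygen sums to 2.19417; scaling by 4/2.19417 = 1.82301 puts the formula on 4 O.
Mg: 0.37440 × 1.82301 = 0.683 atoms per formula unit.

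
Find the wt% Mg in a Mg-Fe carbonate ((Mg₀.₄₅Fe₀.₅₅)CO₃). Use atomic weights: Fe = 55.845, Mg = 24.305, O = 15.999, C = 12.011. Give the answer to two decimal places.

10.76 weight percent

M((Mg₀.₄₅Fe₀.₅₅)CO₃) = 101.660 g/mol.
Mg contributes 0.45 × 24.305 = 10.937 g per mole.
10.937/101.660 = 0.1076 → 10.76%.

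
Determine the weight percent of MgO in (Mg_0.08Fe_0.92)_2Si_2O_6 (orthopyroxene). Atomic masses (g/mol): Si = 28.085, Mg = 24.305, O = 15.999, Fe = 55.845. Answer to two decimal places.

2.49 wt%

Molar mass of (Mg_0.08Fe_0.92)_2Si_2O_6 = 0.16*24.305 + 1.84*55.845 + 2*28.085 + 6*15.999 = 258.808 g/mol.
Each formula unit contains 0.16 Mg, equivalent to 0.16/1 = 0.1600 mol MgO.
M(MgO) = 1×24.305 + 1×15.999 = 40.304 g/mol.
Mass of MgO per formula unit = 0.1600 × 40.304 = 6.449 g.
MgO wt% = 6.449 / 258.808 × 100 = 2.49%.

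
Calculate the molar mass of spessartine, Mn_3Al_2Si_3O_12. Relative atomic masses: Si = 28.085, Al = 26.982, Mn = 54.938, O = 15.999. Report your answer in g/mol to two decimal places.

495.02 g/mol

M = 3·54.938 + 2·26.982 + 3·28.085 + 12·15.999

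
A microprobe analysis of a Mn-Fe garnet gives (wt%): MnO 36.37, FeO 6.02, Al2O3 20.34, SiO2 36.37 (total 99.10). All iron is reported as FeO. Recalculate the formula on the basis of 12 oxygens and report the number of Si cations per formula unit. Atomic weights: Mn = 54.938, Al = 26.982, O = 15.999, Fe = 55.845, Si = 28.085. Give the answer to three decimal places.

MnO (M=70.937): mol = 0.51271; Mn = 0.51271, O = 0.51271.
FeO (M=71.844): mol = 0.08379; Fe = 0.08379, O = 0.08379.
Al2O3 (M=101.961): mol = 0.19949; Al = 0.39898, O = 0.59847.
SiO2 (M=60.083): mol = 0.60533; Si = 0.60533, O = 1.21066.
ΣO = 2.40563; factor = 12/ΣO = 4.98830.
Si apfu = 0.60533 × 4.98830 = 3.020.

3.020 Si apfu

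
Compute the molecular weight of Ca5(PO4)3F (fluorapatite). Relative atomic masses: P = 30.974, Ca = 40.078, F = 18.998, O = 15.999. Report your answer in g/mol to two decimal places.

504.30 g/mol

Ca: 5 × 40.078 = 200.3900
P: 3 × 30.974 = 92.9220
O: 12 × 15.999 = 191.9880
F: 1 × 18.998 = 18.9980
Summing the contributions gives the formula mass.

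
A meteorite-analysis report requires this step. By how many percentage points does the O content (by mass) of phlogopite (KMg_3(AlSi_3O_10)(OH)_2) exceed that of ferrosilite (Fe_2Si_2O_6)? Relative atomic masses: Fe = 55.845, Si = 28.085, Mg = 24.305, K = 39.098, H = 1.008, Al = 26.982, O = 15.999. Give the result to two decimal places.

O in KMg_3(AlSi_3O_10)(OH)_2: molar mass 417.254 g/mol; 12×15.999 = 191.988 g → 46.01 wt%.
O in Fe_2Si_2O_6: molar mass 263.854 g/mol; 6×15.999 = 95.994 g → 36.38 wt%.
Difference = 46.01 − 36.38 = 9.63 percentage points.

9.63 percentage points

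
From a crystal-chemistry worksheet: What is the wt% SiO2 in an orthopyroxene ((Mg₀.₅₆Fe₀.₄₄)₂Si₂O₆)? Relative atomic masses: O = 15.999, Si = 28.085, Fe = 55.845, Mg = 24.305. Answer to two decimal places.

Molar mass of (Mg₀.₅₆Fe₀.₄₄)₂Si₂O₆ = 1.12×24.305 + 0.88×55.845 + 2×28.085 + 6×15.999 = 228.529 g/mol.
Each formula unit contains 2 Si, equivalent to 2/1 = 2.0000 mol SiO2.
M(SiO2) = 1×28.085 + 2×15.999 = 60.083 g/mol.
Mass of SiO2 per formula unit = 2.0000 × 60.083 = 120.166 g.
SiO2 wt% = 120.166 / 228.529 × 100 = 52.58%.

52.58 wt%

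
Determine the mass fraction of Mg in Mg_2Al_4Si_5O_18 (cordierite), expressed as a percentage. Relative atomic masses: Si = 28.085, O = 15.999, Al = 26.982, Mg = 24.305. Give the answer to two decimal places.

Molar mass of Mg_2Al_4Si_5O_18: 2*24.305 + 4*26.982 + 5*28.085 + 18*15.999 = 584.945 g/mol.
Mass of Mg per formula unit: 2 × 24.305 = 48.610 g.
Weight fraction Mg = 48.610 / 584.945 = 0.0831.

8.31 mass %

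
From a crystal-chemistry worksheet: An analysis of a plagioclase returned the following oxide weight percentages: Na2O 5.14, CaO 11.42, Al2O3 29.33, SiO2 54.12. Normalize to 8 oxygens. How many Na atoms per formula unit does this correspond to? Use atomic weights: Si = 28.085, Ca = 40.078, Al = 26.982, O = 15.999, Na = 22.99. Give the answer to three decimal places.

Na2O (M=61.979): mol = 0.08293; Na = 0.16586, O = 0.08293.
CaO (M=56.077): mol = 0.20365; Ca = 0.20365, O = 0.20365.
Al2O3 (M=101.961): mol = 0.28766; Al = 0.57532, O = 0.86298.
SiO2 (M=60.083): mol = 0.90075; Si = 0.90075, O = 1.80150.
ΣO = 2.95106; factor = 8/ΣO = 2.71089.
Na apfu = 0.16586 × 2.71089 = 0.450.

0.450 Na apfu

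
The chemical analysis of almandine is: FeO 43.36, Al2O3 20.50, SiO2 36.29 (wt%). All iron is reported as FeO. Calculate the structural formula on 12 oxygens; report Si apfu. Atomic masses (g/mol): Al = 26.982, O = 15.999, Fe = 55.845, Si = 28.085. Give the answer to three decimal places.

FeO: 43.36/71.844 = 0.60353 mol → 0.60353 mol Fe, 0.60353 mol O.
Al2O3: 20.50/101.961 = 0.20106 mol → 0.40212 mol Al, 0.60318 mol O.
SiO2: 36.29/60.083 = 0.60400 mol → 0.60400 mol Si, 1.20800 mol O.
Total oxygen = 2.41471 mol. Normalization factor = 12/2.41471 = 4.96954.
Si per 12 O = 0.60400 × 4.96954 = 3.002.

3.002 Si apfu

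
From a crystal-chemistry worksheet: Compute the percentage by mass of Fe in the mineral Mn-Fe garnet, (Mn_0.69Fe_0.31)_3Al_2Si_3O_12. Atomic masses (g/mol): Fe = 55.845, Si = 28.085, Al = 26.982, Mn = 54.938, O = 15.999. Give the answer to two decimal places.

10.47 mass %

Molar mass of (Mn_0.69Fe_0.31)_3Al_2Si_3O_12: 2.07*54.938 + 0.93*55.845 + 2*26.982 + 3*28.085 + 12*15.999 = 495.865 g/mol.
Mass of Fe per formula unit: 0.93 × 55.845 = 51.936 g.
Weight fraction Fe = 51.936 / 495.865 = 0.1047.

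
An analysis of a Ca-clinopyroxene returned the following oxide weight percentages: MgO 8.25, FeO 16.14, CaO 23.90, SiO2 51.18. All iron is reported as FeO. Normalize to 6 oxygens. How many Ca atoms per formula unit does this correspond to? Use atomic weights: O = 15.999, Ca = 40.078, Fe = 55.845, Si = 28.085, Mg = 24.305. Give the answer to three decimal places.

MgO: 8.25/40.304 = 0.20469 mol → 0.20469 mol Mg, 0.20469 mol O.
FeO: 16.14/71.844 = 0.22465 mol → 0.22465 mol Fe, 0.22465 mol O.
CaO: 23.90/56.077 = 0.42620 mol → 0.42620 mol Ca, 0.42620 mol O.
SiO2: 51.18/60.083 = 0.85182 mol → 0.85182 mol Si, 1.70364 mol O.
Total oxygen = 2.55918 mol. Normalization factor = 6/2.55918 = 2.34450.
Ca per 6 O = 0.42620 × 2.34450 = 0.999.

0.999 Ca apfu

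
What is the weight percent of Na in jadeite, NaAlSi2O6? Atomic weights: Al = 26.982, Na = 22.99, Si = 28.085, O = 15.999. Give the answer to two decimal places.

11.37 weight percent

Molar mass of NaAlSi2O6: 1*22.99 + 1*26.982 + 2*28.085 + 6*15.999 = 202.136 g/mol.
Mass of Na per formula unit: 1 × 22.99 = 22.990 g.
Weight fraction Na = 22.990 / 202.136 = 0.1137.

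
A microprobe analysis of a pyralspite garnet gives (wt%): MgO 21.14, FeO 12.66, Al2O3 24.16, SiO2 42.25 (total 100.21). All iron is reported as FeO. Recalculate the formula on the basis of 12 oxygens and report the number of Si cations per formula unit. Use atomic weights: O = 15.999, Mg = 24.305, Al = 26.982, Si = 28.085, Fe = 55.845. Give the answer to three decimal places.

MgO: 21.14/40.304 = 0.52451 mol → 0.52451 mol Mg, 0.52451 mol O.
FeO: 12.66/71.844 = 0.17622 mol → 0.17622 mol Fe, 0.17622 mol O.
Al2O3: 24.16/101.961 = 0.23695 mol → 0.47390 mol Al, 0.71085 mol O.
SiO2: 42.25/60.083 = 0.70319 mol → 0.70319 mol Si, 1.40638 mol O.
Total oxygen = 2.81796 mol. Normalization factor = 12/2.81796 = 4.25840.
Si per 12 O = 0.70319 × 4.25840 = 2.994.

2.994 Si apfu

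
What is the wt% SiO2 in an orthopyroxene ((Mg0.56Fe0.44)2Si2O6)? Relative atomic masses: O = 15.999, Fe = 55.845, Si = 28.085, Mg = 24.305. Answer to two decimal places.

Molar mass of (Mg0.56Fe0.44)2Si2O6 = 1.12·24.305 + 0.88·55.845 + 2·28.085 + 6·15.999 = 228.529 g/mol.
Each formula unit contains 2 Si, equivalent to 2/1 = 2.0000 mol SiO2.
M(SiO2) = 1×28.085 + 2×15.999 = 60.083 g/mol.
Mass of SiO2 per formula unit = 2.0000 × 60.083 = 120.166 g.
SiO2 wt% = 120.166 / 228.529 × 100 = 52.58%.

52.58 wt%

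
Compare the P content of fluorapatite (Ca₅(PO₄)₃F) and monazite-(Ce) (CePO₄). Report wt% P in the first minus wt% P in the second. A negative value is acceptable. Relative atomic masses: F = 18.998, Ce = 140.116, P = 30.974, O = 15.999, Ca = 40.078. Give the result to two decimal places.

5.25 percentage points

First mineral: 92.922 g P in 504.298 g formula = 18.43 wt% P.
Second mineral: 30.974 g P in 235.086 g formula = 13.18 wt% P.
18.43% − 13.18% gives a difference of 5.25 percentage points.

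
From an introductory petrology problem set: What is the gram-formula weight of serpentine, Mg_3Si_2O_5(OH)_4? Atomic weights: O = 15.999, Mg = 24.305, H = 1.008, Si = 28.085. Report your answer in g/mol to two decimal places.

The formula mass is the sum 3×24.305 + 2×28.085 + 9×15.999 + 4×1.008.

277.11 g/mol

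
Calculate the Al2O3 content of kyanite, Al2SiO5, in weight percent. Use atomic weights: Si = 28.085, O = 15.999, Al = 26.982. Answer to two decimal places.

Molar mass of Al2SiO5 = 2·26.982 + 1·28.085 + 5·15.999 = 162.044 g/mol.
Each formula unit contains 2 Al, equivalent to 2/2 = 1.0000 mol Al2O3.
M(Al2O3) = 2×26.982 + 3×15.999 = 101.961 g/mol.
Mass of Al2O3 per formula unit = 1.0000 × 101.961 = 101.961 g.
Al2O3 wt% = 101.961 / 162.044 × 100 = 62.92%.

62.92 wt%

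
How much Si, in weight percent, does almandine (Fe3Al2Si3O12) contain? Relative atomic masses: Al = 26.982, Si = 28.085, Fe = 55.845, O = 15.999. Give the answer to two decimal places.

Formula mass = 3×55.845 + 2×26.982 + 3×28.085 + 12×15.999 = 497.742 g/mol, of which 84.255 g is Si.
So Si makes up 84.255/497.742 = 0.1693 of the mass, i.e. 16.93%.

16.93 weight percent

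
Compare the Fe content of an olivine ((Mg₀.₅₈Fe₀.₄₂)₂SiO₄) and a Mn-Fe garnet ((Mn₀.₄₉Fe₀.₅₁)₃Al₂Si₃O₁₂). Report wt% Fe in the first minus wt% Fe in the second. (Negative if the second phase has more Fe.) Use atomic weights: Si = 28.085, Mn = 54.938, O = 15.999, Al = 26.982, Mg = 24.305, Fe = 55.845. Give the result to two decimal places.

10.85 percentage points

Fe in (Mg₀.₅₈Fe₀.₄₂)₂SiO₄: molar mass 167.185 g/mol; 0.84×55.845 = 46.910 g → 28.06 wt%.
Fe in (Mn₀.₄₉Fe₀.₅₁)₃Al₂Si₃O₁₂: molar mass 496.409 g/mol; 1.53×55.845 = 85.443 g → 17.21 wt%.
Difference = 28.06 − 17.21 = 10.85 percentage points.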